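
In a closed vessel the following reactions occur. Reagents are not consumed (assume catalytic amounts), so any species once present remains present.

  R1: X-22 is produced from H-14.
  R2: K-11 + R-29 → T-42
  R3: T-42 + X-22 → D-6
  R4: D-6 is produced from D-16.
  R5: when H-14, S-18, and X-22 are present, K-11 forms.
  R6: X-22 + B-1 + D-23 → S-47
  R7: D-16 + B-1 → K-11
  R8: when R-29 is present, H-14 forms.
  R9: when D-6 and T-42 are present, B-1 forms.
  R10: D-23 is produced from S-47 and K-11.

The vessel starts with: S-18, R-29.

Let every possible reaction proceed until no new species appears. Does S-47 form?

S-47 would need X-22, B-1, and D-23 (R6), but D-23 never forms.

No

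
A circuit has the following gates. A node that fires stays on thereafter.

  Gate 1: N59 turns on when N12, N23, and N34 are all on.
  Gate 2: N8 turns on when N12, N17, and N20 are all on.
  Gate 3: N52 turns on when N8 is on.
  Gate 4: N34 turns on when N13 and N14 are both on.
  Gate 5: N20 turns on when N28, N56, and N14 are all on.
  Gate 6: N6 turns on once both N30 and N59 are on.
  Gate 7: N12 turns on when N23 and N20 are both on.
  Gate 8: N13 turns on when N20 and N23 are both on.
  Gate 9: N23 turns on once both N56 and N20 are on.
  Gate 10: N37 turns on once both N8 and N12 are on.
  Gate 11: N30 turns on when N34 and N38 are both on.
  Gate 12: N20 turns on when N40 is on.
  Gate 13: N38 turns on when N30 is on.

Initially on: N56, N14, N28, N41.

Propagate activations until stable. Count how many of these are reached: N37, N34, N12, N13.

N28, N56, and N14 are on, so N20 turns on (Gate 5).
N56 and N20 are on, so N23 turns on (Gate 9).
Gate 7: N23 and N20 on → N12 on.
Gate 8: N20 and N23 on → N13 on.
Gate 4: N13 and N14 on → N34 on.
N37 would need N8 and N12 (Gate 10), but N8 never turns on.
N34: reached.
N12: reached.
N13: reached.
Reached: N34, N12, and N13 — 3 of the 4.

3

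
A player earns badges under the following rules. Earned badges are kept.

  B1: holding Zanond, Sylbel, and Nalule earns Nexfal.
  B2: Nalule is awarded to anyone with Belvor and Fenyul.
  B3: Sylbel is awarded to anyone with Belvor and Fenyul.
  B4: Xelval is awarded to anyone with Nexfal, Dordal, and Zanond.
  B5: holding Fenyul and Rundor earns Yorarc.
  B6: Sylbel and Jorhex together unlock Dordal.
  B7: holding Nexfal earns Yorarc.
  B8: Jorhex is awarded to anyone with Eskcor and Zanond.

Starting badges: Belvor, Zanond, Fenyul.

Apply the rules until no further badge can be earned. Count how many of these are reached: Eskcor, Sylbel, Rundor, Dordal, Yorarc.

2

With Belvor and Fenyul, Nalule is earned (B2).
With Belvor and Fenyul, Sylbel is earned (B3).
With Zanond, Sylbel, and Nalule, Nexfal is earned (B1).
With Nexfal, Yorarc is earned (B7).
No rule produces Eskcor, and it is not given.
Sylbel: reached.
No rule produces Rundor, and it is not given.
Dordal would need Sylbel and Jorhex (B6), but Jorhex is never earned.
Yorarc: reached.
Reached: Sylbel and Yorarc — 2 of the 5.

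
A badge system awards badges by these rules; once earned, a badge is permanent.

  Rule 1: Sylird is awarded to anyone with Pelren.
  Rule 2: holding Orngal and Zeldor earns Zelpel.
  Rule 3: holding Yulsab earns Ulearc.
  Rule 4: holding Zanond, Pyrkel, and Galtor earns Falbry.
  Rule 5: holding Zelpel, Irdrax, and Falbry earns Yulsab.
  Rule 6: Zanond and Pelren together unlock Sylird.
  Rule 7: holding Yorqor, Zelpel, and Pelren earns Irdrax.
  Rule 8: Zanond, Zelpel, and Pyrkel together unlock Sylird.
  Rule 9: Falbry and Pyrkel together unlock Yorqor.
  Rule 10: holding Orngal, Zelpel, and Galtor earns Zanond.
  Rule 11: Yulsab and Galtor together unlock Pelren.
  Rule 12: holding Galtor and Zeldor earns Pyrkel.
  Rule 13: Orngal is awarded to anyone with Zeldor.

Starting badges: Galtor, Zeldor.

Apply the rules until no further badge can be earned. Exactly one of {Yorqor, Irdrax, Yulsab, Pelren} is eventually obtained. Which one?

With Zeldor, Orngal is earned (Rule 13).
With Galtor and Zeldor, Pyrkel is earned (Rule 12).
With Orngal and Zeldor, Zelpel is earned (Rule 2).
With Orngal, Zelpel, and Galtor, Zanond is earned (Rule 10).
With Zanond, Pyrkel, and Galtor, Falbry is earned (Rule 4).
With Falbry and Pyrkel, Yorqor is earned (Rule 9).
Irdrax would need Yorqor, Zelpel, and Pelren (Rule 7), but Pelren is never earned. Pelren would need Yulsab and Galtor (Rule 11), but Yulsab is never earned. Yulsab would need Zelpel, Irdrax, and Falbry (Rule 5), but Irdrax is never earned.

Yorqor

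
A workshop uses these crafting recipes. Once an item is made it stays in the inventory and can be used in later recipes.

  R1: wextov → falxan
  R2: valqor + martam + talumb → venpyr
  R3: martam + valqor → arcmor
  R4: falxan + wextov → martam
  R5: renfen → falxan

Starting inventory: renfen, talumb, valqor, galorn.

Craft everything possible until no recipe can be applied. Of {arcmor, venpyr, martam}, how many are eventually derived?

0

arcmor would need martam and valqor (R3), but martam is never obtained.
venpyr would need valqor, martam, and talumb (R2), but martam is never obtained.
martam would need falxan and wextov (R4), but wextov is never obtained.
None of the 3 are reached.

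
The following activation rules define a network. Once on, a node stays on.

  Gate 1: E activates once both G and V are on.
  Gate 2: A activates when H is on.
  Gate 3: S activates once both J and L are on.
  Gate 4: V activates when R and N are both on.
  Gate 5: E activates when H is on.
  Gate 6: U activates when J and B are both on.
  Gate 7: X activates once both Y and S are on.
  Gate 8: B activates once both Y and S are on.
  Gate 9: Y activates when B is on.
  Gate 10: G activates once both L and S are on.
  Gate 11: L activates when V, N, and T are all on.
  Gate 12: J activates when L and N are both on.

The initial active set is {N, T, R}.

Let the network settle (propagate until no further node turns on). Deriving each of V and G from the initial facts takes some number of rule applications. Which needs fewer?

V

V: R and N are on, so V activates (Gate 4). [1 rule application]
G: Gate 4: R and N on → V on. V, N, and T are on, so L activates (Gate 11). Gate 12: L and N on → J on. J and L are on, so S activates (Gate 3). Gate 10: L and S on → G on. [5 rule applications]
V needs fewer.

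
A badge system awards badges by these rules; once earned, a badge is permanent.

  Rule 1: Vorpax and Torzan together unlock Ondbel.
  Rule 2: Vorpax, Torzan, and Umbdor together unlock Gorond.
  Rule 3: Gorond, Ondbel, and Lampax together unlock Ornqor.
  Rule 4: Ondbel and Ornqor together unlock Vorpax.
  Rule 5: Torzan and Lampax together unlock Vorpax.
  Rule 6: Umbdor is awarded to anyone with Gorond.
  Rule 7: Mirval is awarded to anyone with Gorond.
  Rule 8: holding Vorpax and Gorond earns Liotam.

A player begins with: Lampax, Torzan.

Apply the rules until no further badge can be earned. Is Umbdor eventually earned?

Umbdor would need Gorond (Rule 6), but Gorond is never earned.

No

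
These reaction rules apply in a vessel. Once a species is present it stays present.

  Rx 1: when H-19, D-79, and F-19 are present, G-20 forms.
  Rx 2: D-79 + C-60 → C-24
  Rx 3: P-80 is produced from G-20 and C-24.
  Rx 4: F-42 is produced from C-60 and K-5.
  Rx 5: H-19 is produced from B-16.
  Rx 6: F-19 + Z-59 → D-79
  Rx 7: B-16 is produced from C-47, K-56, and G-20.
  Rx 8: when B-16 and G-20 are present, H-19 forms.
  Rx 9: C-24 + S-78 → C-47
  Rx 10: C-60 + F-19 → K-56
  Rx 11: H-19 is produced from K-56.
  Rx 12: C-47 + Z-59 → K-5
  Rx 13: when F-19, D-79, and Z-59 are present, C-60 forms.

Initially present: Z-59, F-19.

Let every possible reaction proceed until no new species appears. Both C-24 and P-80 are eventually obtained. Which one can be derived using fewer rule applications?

C-24: F-19 and Z-59 present → D-79 forms (Rx 6). F-19, D-79, and Z-59 present → C-60 forms (Rx 13). D-79 and C-60 present → C-24 forms (Rx 2). [3 rule applications]
P-80: F-19 and Z-59 present → D-79 forms (Rx 6). F-19, D-79, and Z-59 present → C-60 forms (Rx 13). C-60 and F-19 present → K-56 forms (Rx 10). D-79 and C-60 present → C-24 forms (Rx 2). K-56 present → H-19 forms (Rx 11). H-19, D-79, and F-19 present → G-20 forms (Rx 1). G-20 and C-24 present → P-80 forms (Rx 3). [7 rule applications]
C-24 needs fewer.

C-24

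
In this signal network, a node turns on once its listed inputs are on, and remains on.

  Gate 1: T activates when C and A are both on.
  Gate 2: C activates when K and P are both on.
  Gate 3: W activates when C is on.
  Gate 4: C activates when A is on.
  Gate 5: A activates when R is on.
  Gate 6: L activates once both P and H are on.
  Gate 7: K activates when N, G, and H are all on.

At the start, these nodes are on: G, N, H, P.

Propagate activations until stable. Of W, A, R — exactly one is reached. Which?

W

N, G, and H are on, so K activates (Gate 7).
Gate 2: K and P on → C on.
Gate 3: C on → W on.
No rule produces R, and it is not given. A would need R (Gate 5), but R never turns on.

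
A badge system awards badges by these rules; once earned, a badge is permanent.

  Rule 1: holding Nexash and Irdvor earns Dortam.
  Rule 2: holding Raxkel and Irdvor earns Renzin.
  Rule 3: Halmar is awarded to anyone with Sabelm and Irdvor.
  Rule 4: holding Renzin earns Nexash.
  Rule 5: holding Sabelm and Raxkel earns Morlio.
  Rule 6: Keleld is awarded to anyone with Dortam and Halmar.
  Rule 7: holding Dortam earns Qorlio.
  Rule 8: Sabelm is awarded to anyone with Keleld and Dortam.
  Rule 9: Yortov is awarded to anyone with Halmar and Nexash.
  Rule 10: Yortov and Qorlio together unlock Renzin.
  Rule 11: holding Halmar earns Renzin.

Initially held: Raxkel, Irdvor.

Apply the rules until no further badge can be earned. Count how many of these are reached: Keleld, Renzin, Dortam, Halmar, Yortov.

With Raxkel and Irdvor, Renzin is earned (Rule 2).
With Renzin, Nexash is earned (Rule 4).
With Nexash and Irdvor, Dortam is earned (Rule 1).
Keleld would need Dortam and Halmar (Rule 6), but Halmar is never earned.
Renzin: reached.
Dortam: reached.
Halmar would need Sabelm and Irdvor (Rule 3), but Sabelm is never earned.
Yortov would need Halmar and Nexash (Rule 9), but Halmar is never earned.
Reached: Renzin and Dortam — 2 of the 5.

2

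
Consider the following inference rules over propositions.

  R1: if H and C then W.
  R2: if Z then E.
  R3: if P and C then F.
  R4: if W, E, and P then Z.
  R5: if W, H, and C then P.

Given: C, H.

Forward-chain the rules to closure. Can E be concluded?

E would need Z (R2), but Z is never established.

No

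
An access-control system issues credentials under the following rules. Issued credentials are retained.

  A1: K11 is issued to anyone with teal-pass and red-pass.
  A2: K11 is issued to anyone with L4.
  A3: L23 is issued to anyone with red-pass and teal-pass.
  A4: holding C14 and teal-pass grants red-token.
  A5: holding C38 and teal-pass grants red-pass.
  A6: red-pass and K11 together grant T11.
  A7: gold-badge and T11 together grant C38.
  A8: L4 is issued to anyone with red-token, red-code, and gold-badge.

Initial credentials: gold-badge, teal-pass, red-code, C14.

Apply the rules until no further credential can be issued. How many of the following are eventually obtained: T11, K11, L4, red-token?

Holding C14 and teal-pass grants red-token (A4).
Holding red-token, red-code, and gold-badge grants L4 (A8).
Holding L4 grants K11 (A2).
T11 would need red-pass and K11 (A6), but red-pass is never granted.
K11: reached.
L4: reached.
red-token: reached.
Reached: K11, L4, and red-token — 3 of the 4.

3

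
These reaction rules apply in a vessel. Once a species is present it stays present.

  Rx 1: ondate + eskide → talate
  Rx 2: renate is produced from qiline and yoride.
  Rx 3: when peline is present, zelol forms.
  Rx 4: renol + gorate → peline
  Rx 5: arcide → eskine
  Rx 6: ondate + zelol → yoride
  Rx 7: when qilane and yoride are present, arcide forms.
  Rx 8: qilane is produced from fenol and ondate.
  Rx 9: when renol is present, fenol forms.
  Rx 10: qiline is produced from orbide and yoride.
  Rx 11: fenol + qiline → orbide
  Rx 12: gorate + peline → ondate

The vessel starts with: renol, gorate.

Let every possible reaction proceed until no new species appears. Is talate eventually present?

No

talate would need ondate and eskide (Rx 1), but eskide never forms.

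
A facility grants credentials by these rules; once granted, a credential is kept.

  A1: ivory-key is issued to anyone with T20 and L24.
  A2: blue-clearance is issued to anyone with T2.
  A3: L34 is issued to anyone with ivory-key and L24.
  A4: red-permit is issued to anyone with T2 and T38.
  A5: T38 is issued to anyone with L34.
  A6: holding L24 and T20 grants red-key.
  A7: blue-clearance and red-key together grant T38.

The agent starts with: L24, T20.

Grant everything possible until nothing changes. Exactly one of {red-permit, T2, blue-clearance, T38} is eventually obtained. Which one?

T38

Holding T20 and L24 grants ivory-key (A1).
Holding ivory-key and L24 grants L34 (A3).
Holding L34 grants T38 (A5).
red-permit would need T2 and T38 (A4), but T2 is never granted. blue-clearance would need T2 (A2), but T2 is never granted. No rule produces T2, and it is not given.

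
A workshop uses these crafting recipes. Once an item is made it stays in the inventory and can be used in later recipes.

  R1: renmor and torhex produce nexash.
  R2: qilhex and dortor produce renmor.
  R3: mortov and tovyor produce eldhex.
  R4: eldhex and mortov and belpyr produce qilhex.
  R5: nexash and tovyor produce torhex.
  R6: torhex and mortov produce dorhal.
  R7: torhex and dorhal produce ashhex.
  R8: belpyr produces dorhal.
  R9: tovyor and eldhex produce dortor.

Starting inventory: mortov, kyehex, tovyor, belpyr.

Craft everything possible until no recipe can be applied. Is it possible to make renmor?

Yes

mortov and tovyor → eldhex (R3).
Using R9, tovyor and eldhex make dortor.
eldhex and mortov and belpyr → qilhex (R4).
qilhex and dortor → renmor (R2).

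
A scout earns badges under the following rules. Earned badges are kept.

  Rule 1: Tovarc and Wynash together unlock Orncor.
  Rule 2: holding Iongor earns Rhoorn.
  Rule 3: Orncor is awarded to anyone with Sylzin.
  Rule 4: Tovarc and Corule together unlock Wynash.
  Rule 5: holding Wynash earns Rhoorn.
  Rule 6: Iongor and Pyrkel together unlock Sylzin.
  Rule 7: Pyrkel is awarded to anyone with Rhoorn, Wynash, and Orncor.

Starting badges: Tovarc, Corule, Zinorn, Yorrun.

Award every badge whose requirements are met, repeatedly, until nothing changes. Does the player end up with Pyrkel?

Yes

With Tovarc and Corule, Wynash is earned (Rule 4).
With Tovarc and Wynash, Orncor is earned (Rule 1).
With Wynash, Rhoorn is earned (Rule 5).
With Rhoorn, Wynash, and Orncor, Pyrkel is earned (Rule 7).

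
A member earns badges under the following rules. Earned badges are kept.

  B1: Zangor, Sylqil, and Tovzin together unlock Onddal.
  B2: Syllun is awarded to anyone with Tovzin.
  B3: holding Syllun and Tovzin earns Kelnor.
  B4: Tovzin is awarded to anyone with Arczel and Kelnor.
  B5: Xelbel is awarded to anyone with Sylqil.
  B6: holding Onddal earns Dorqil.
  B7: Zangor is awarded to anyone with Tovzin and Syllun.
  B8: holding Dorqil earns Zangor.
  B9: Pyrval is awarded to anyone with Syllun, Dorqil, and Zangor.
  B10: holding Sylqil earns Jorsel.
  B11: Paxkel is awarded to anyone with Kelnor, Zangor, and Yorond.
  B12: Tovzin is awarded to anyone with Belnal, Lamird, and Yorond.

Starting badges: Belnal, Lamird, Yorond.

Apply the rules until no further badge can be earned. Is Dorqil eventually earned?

Dorqil would need Onddal (B6), but Onddal is never earned.

No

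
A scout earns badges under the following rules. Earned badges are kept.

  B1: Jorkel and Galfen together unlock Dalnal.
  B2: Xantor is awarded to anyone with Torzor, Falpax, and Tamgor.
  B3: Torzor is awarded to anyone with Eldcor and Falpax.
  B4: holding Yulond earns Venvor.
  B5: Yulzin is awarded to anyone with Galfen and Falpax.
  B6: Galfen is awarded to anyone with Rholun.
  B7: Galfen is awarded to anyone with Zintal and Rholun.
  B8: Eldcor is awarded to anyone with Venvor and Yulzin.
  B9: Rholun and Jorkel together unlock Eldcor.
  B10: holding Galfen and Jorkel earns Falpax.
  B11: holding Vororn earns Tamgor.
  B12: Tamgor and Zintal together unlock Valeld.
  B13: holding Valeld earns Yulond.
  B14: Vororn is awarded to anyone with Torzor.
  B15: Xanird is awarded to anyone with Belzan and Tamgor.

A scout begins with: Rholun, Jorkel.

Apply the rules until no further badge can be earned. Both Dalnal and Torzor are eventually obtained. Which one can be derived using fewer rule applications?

Dalnal: With Rholun, Galfen is earned (B6). With Jorkel and Galfen, Dalnal is earned (B1). [2 rule applications]
Torzor: With Rholun and Jorkel, Eldcor is earned (B9). With Rholun, Galfen is earned (B6). With Galfen and Jorkel, Falpax is earned (B10). With Eldcor and Falpax, Torzor is earned (B3). [4 rule applications]
Dalnal needs fewer.

Dalnal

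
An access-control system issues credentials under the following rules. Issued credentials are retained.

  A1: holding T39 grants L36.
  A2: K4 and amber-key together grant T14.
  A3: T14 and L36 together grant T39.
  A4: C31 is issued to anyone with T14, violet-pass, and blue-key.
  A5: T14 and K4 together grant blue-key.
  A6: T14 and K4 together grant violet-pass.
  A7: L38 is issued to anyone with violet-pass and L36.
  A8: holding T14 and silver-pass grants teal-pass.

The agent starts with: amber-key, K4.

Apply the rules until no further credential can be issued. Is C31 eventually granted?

Yes

Holding K4 and amber-key grants T14 (A2).
Holding T14 and K4 grants violet-pass (A6).
Holding T14 and K4 grants blue-key (A5).
Holding T14, violet-pass, and blue-key grants C31 (A4).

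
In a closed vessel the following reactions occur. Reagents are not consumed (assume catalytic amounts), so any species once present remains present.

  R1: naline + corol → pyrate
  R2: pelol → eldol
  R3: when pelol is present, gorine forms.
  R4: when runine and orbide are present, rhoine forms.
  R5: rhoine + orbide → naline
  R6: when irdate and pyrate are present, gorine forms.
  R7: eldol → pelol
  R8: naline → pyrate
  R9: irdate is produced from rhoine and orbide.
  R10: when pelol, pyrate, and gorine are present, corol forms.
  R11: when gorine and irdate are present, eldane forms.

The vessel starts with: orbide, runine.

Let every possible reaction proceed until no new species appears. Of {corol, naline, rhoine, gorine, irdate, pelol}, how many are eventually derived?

runine and orbide present → rhoine forms (R4).
rhoine and orbide present → irdate forms (R9).
rhoine and orbide present → naline forms (R5).
naline present → pyrate forms (R8).
irdate and pyrate present → gorine forms (R6).
corol would need pelol, pyrate, and gorine (R10), but pelol never forms.
naline: reached.
rhoine: reached.
gorine: reached.
irdate: reached.
pelol would need eldol (R7), but eldol never forms.
Reached: naline, rhoine, gorine, and irdate — 4 of the 6.

4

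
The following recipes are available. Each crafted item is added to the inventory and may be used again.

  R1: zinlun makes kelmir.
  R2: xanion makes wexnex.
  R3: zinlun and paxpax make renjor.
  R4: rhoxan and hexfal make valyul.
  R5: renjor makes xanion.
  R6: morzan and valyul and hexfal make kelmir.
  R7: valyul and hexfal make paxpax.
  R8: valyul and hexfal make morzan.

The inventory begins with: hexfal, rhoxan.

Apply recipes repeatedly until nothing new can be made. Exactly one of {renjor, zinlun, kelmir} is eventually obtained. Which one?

kelmir

rhoxan and hexfal → valyul (R4).
valyul and hexfal → morzan (R8).
Using R6, morzan, valyul, and hexfal make kelmir.
No rule produces zinlun, and it is not given. renjor would need zinlun and paxpax (R3), but zinlun is never obtained.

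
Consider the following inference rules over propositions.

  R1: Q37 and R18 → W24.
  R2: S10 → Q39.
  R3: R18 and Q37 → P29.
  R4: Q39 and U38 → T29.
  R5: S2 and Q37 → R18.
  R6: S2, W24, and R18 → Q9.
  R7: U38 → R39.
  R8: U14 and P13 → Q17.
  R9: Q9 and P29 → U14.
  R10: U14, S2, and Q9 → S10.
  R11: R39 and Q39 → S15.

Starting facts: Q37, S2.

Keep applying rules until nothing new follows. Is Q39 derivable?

Yes

S2 and Q37 hold, so R18 follows (R5).
Q37 and R18 hold, so W24 follows (R1).
From R18 and Q37, R3 gives P29.
S2, W24, and R18 hold, so Q9 follows (R6).
From Q9 and P29, R9 gives U14.
From U14, S2, and Q9, R10 gives S10.
S10 holds, so Q39 follows (R2).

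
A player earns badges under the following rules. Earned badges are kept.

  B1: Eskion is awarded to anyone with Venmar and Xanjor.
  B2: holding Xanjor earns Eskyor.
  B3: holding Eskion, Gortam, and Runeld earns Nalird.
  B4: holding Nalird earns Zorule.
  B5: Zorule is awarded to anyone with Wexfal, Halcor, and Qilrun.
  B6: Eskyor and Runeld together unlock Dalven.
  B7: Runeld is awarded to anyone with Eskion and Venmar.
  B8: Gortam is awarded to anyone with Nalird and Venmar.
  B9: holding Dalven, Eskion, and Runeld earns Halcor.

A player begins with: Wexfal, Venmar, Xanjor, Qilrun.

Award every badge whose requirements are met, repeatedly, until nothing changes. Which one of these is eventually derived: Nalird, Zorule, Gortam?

Zorule

With Venmar and Xanjor, Eskion is earned (B1).
With Xanjor, Eskyor is earned (B2).
With Eskion and Venmar, Runeld is earned (B7).
With Eskyor and Runeld, Dalven is earned (B6).
With Dalven, Eskion, and Runeld, Halcor is earned (B9).
With Wexfal, Halcor, and Qilrun, Zorule is earned (B5).
Nalird would need Eskion, Gortam, and Runeld (B3), but Gortam is never earned. Gortam would need Nalird and Venmar (B8), but Nalird is never earned.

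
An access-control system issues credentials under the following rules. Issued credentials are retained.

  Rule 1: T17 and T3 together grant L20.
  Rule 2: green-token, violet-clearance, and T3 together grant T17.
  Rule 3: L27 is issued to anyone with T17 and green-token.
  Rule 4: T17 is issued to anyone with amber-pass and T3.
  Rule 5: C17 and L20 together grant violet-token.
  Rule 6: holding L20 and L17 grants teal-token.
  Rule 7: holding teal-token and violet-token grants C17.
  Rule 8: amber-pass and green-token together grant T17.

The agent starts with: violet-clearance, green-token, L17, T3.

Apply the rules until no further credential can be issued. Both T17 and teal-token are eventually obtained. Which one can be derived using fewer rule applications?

T17

T17: Holding green-token, violet-clearance, and T3 grants T17 (Rule 2). [1 rule application]
teal-token: Holding green-token, violet-clearance, and T3 grants T17 (Rule 2). Holding T17 and T3 grants L20 (Rule 1). Holding L20 and L17 grants teal-token (Rule 6). [3 rule applications]
T17 needs fewer.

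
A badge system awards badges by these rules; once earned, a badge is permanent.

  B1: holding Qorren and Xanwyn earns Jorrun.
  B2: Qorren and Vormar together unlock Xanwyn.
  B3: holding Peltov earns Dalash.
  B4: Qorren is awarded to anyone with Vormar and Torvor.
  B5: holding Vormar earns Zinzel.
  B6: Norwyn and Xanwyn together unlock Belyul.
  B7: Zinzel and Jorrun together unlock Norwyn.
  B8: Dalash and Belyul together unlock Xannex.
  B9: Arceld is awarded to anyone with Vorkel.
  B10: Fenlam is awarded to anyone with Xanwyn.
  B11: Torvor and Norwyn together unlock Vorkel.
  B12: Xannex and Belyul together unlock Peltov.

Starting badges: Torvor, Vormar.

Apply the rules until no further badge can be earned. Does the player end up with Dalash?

Dalash would need Peltov (B3), but Peltov is never earned.

No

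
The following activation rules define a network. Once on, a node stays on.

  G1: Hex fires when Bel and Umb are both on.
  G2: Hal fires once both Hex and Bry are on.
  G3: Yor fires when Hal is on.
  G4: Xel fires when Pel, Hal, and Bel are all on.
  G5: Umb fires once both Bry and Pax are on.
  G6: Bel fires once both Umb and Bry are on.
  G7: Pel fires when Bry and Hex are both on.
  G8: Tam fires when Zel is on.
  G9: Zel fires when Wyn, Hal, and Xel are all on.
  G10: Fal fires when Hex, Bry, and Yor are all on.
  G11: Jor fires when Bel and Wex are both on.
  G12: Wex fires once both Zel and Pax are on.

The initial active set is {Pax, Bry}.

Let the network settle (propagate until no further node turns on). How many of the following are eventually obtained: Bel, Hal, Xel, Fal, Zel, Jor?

4

Bry and Pax are on, so Umb fires (G5).
Umb and Bry are on, so Bel fires (G6).
Bel and Umb are on, so Hex fires (G1).
Hex and Bry are on, so Hal fires (G2).
G7: Bry and Hex on → Pel on.
G4: Pel, Hal, and Bel on → Xel on.
Hal is on, so Yor fires (G3).
Hex, Bry, and Yor are on, so Fal fires (G10).
Bel: reached.
Hal: reached.
Xel: reached.
Fal: reached.
Zel would need Wyn, Hal, and Xel (G9), but Wyn never turns on.
Jor would need Bel and Wex (G11), but Wex never turns on.
Reached: Bel, Hal, Xel, and Fal — 4 of the 6.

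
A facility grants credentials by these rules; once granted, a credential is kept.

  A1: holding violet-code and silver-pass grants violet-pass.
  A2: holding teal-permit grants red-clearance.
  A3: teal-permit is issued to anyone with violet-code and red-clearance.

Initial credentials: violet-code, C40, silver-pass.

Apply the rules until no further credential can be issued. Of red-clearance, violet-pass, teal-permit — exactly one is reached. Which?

Holding violet-code and silver-pass grants violet-pass (A1).
red-clearance would need teal-permit (A2), but teal-permit is never granted. teal-permit would need violet-code and red-clearance (A3), but red-clearance is never granted.

violet-pass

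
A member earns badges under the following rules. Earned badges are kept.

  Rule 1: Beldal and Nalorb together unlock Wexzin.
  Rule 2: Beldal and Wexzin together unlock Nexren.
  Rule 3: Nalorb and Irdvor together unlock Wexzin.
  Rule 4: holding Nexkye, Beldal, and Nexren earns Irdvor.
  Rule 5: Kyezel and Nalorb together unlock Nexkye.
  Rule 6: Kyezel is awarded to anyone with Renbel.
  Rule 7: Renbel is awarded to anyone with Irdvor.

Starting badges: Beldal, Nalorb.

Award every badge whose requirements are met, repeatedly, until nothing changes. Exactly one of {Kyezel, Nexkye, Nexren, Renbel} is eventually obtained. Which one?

With Beldal and Nalorb, Wexzin is earned (Rule 1).
With Beldal and Wexzin, Nexren is earned (Rule 2).
Nexkye would need Kyezel and Nalorb (Rule 5), but Kyezel is never earned. Renbel would need Irdvor (Rule 7), but Irdvor is never earned. Kyezel would need Renbel (Rule 6), but Renbel is never earned.

Nexren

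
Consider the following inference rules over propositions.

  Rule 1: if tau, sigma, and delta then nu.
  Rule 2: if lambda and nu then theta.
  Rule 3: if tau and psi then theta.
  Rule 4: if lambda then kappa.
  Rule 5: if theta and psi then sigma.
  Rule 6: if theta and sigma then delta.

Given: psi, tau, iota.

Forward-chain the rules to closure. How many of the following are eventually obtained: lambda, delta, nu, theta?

tau and psi hold, so theta follows (Rule 3).
theta and psi hold, so sigma follows (Rule 5).
From theta and sigma, Rule 6 gives delta.
tau, sigma, and delta hold, so nu follows (Rule 1).
No rule produces lambda, and it is not given.
delta: reached.
nu: reached.
theta: reached.
Reached: delta, nu, and theta — 3 of the 4.

3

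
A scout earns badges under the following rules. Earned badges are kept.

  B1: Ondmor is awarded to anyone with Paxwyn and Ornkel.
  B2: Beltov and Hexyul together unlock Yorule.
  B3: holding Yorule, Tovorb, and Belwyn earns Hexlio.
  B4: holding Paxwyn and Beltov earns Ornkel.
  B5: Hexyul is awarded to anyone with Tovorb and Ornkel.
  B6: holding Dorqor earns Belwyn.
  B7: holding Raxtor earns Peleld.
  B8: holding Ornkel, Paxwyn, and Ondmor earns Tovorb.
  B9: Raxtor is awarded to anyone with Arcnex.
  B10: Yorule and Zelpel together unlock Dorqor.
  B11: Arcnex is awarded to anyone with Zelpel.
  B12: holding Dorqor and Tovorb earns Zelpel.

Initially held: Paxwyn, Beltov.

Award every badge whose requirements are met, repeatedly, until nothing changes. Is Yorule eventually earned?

With Paxwyn and Beltov, Ornkel is earned (B4).
With Paxwyn and Ornkel, Ondmor is earned (B1).
With Ornkel, Paxwyn, and Ondmor, Tovorb is earned (B8).
With Tovorb and Ornkel, Hexyul is earned (B5).
With Beltov and Hexyul, Yorule is earned (B2).

Yes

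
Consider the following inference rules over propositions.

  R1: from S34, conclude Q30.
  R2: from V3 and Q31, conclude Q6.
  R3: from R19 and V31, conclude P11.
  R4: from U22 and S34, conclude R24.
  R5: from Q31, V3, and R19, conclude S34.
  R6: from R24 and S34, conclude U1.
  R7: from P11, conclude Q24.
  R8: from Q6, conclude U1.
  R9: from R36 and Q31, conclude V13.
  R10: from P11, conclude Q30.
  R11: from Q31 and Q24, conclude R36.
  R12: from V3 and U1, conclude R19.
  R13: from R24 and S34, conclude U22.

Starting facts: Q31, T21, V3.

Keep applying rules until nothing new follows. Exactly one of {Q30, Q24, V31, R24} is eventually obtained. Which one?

From V3 and Q31, R2 gives Q6.
Q6 holds, so U1 follows (R8).
V3 and U1 hold, so R19 follows (R12).
From Q31, V3, and R19, R5 gives S34.
S34 holds, so Q30 follows (R1).
Q24 would need P11 (R7), but P11 is never established. R24 would need U22 and S34 (R4), but U22 is never established. No rule produces V31, and it is not given.

Q30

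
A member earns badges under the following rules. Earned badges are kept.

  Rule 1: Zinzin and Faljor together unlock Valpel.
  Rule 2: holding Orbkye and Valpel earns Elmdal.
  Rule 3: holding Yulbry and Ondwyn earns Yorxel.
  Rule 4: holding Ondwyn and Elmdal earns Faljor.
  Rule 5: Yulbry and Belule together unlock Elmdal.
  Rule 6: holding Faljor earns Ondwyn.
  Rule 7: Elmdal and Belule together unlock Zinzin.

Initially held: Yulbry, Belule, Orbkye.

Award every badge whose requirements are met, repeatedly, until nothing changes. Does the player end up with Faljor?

Faljor would need Ondwyn and Elmdal (Rule 4), but Ondwyn is never earned.

No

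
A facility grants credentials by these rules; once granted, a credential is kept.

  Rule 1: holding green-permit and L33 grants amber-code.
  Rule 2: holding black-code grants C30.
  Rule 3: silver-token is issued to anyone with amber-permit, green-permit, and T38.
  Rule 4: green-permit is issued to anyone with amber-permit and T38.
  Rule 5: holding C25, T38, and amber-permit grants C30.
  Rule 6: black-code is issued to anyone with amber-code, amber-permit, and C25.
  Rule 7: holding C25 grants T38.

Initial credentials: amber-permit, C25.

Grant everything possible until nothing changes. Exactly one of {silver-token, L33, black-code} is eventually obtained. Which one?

silver-token

Holding C25 grants T38 (Rule 7).
Holding amber-permit and T38 grants green-permit (Rule 4).
Holding amber-permit, green-permit, and T38 grants silver-token (Rule 3).
black-code would need amber-code, amber-permit, and C25 (Rule 6), but amber-code is never granted. No rule produces L33, and it is not given.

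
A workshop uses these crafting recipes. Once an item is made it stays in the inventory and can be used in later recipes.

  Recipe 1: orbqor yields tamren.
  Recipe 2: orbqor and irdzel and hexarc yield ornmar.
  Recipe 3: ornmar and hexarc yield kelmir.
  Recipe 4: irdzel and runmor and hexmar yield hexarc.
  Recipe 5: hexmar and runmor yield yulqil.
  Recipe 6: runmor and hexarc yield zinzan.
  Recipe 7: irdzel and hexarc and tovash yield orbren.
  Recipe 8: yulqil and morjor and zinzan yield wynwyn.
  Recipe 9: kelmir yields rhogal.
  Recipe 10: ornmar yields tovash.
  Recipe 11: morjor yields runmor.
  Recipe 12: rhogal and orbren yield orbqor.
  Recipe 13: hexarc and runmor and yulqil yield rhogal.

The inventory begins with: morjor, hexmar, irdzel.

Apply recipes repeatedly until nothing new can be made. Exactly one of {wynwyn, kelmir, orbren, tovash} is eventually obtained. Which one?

Using Recipe 11, morjor makes runmor.
irdzel and runmor and hexmar → hexarc (Recipe 4).
Using Recipe 5, hexmar and runmor make yulqil.
Using Recipe 6, runmor and hexarc make zinzan.
yulqil and morjor and zinzan → wynwyn (Recipe 8).
orbren would need irdzel, hexarc, and tovash (Recipe 7), but tovash is never obtained. kelmir would need ornmar and hexarc (Recipe 3), but ornmar is never obtained. tovash would need ornmar (Recipe 10), but ornmar is never obtained.

wynwyn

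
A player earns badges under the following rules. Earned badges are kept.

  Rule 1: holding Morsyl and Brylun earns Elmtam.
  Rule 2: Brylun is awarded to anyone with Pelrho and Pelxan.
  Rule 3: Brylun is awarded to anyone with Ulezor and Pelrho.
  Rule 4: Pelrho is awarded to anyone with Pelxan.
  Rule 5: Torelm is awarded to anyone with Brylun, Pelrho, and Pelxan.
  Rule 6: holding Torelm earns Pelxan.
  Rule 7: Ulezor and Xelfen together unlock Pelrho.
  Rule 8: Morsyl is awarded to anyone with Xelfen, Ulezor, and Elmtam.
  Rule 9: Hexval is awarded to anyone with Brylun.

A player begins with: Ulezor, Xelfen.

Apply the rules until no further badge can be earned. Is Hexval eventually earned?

Yes

With Ulezor and Xelfen, Pelrho is earned (Rule 7).
With Ulezor and Pelrho, Brylun is earned (Rule 3).
With Brylun, Hexval is earned (Rule 9).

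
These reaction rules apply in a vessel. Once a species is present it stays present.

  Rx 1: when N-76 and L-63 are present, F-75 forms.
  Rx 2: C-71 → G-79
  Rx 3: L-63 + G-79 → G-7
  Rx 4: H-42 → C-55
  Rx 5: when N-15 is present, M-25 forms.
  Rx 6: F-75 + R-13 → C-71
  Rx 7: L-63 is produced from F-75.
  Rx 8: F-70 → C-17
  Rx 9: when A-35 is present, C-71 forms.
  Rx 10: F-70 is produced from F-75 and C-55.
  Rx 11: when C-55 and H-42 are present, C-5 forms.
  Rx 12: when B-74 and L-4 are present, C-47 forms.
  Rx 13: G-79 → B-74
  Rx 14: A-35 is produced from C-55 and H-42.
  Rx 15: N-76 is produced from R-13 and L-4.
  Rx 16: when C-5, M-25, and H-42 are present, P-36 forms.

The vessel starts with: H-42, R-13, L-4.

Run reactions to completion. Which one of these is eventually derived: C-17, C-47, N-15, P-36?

H-42 present → C-55 forms (Rx 4).
C-55 and H-42 present → A-35 forms (Rx 14).
A-35 present → C-71 forms (Rx 9).
C-71 present → G-79 forms (Rx 2).
G-79 present → B-74 forms (Rx 13).
B-74 and L-4 present → C-47 forms (Rx 12).
No rule produces N-15, and it is not given. P-36 would need C-5, M-25, and H-42 (Rx 16), but M-25 never forms. C-17 would need F-70 (Rx 8), but F-70 never forms.

C-47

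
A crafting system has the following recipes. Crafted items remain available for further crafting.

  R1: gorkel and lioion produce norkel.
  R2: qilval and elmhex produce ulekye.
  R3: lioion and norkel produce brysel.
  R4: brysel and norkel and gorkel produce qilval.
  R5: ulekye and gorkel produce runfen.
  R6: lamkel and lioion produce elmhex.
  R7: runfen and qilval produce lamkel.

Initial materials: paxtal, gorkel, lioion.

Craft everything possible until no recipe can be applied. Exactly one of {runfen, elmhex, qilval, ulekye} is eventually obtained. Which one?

qilval

gorkel and lioion → norkel (R1).
Using R3, lioion and norkel make brysel.
brysel and norkel and gorkel → qilval (R4).
runfen would need ulekye and gorkel (R5), but ulekye is never obtained. elmhex would need lamkel and lioion (R6), but lamkel is never obtained. ulekye would need qilval and elmhex (R2), but elmhex is never obtained.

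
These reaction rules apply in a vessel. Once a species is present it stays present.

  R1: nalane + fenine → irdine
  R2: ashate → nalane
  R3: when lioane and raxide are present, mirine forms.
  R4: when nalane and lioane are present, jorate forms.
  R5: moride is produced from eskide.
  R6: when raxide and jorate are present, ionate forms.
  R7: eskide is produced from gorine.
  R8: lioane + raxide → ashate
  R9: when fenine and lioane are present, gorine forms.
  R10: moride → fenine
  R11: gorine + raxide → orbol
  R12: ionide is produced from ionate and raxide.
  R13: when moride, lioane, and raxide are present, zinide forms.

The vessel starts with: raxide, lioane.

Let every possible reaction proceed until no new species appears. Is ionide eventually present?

lioane and raxide present → ashate forms (R8).
ashate present → nalane forms (R2).
nalane and lioane present → jorate forms (R4).
raxide and jorate present → ionate forms (R6).
ionate and raxide present → ionide forms (R12).

Yes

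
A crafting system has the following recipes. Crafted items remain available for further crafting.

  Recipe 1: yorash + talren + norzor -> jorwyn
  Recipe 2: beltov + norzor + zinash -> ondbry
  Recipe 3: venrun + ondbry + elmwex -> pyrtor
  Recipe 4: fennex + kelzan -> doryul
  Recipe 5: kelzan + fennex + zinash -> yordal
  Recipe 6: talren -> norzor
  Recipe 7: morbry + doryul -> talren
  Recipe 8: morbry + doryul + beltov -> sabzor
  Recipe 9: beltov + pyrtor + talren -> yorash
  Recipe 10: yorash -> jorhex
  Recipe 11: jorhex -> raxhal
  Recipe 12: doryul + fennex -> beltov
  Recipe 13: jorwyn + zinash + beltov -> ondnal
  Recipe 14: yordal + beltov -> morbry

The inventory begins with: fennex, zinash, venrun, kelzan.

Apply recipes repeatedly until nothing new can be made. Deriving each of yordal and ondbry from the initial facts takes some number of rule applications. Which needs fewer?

yordal

yordal: kelzan + fennex + zinash -> yordal (Recipe 5). [1 rule application]
ondbry: kelzan + fennex + zinash -> yordal (Recipe 5). fennex + kelzan -> doryul (Recipe 4). doryul + fennex -> beltov (Recipe 12). Using Recipe 14, yordal and beltov make morbry. Using Recipe 7, morbry and doryul make talren. Using Recipe 6, talren makes norzor. beltov + norzor + zinash -> ondbry (Recipe 2). [7 rule applications]
yordal needs fewer.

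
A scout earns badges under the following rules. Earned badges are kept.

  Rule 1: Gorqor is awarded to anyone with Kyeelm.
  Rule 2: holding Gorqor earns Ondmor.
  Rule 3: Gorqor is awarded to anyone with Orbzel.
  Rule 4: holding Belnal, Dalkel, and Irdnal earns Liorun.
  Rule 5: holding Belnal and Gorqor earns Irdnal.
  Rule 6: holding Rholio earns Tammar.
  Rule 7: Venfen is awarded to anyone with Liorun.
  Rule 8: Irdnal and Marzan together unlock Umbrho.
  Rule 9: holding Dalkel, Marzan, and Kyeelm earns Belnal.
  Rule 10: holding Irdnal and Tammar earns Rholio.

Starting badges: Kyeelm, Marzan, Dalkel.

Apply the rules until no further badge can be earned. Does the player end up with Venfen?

Yes

With Dalkel, Marzan, and Kyeelm, Belnal is earned (Rule 9).
With Kyeelm, Gorqor is earned (Rule 1).
With Belnal and Gorqor, Irdnal is earned (Rule 5).
With Belnal, Dalkel, and Irdnal, Liorun is earned (Rule 4).
With Liorun, Venfen is earned (Rule 7).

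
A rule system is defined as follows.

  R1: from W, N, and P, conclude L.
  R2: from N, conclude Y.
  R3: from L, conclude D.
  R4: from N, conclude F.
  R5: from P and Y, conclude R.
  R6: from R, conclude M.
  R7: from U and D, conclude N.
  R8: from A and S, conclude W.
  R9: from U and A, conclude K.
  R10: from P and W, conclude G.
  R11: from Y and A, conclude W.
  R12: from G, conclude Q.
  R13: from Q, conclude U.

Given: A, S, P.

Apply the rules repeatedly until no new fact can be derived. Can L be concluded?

L would need W, N, and P (R1), but N is never established.

No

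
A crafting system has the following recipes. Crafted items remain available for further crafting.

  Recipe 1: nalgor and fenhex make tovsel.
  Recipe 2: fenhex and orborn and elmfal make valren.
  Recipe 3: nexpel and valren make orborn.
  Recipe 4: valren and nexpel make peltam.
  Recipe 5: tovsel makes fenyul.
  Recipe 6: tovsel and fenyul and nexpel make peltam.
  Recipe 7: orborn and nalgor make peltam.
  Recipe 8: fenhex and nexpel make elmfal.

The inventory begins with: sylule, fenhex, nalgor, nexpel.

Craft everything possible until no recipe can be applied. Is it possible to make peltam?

nalgor and fenhex → tovsel (Recipe 1).
tovsel → fenyul (Recipe 5).
Using Recipe 6, tovsel, fenyul, and nexpel make peltam.

Yes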